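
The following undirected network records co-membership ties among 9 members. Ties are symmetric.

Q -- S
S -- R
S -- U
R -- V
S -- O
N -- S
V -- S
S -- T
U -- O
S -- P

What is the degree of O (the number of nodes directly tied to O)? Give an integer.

2

O is directly tied to S and U. That is 2 neighbors, so the degree of O is 2.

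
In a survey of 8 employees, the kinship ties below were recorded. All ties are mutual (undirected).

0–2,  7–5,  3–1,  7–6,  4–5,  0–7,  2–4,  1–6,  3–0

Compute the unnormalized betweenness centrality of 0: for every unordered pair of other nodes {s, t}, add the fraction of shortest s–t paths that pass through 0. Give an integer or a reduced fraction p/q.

15/2

Pairs whose geodesics pass through 0 — 3–7: 1; 3–5: 1; 3–4: 1; 3–2: 1; 1–4: 1/2; 1–2: 1; 6–2: 1; 7–2: 1.
All other pairs contribute 0.
Summing the contributions gives betweenness(0) = 15/2.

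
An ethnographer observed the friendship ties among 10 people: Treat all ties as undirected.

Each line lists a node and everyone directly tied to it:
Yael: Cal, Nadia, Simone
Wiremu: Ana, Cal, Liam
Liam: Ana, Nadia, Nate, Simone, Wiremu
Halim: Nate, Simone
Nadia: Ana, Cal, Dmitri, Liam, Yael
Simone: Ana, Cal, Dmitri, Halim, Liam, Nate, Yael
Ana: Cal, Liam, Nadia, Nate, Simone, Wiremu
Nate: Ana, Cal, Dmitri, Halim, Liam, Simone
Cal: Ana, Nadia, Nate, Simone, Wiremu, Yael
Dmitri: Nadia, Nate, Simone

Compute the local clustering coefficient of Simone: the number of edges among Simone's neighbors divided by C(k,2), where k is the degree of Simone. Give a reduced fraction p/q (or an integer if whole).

8/21

Simone's neighbors: Ana, Cal, Dmitri, Halim, Liam, Nate, and Yael (k = 7).
Possible neighbor pairs: C(7,2) = 21. Edges among them: Ana–Cal, Ana–Liam, Ana–Nate, Cal–Nate, Cal–Yael, Dmitri–Nate, Halim–Nate, Liam–Nate → e = 8.
Clustering(Simone) = 8/21.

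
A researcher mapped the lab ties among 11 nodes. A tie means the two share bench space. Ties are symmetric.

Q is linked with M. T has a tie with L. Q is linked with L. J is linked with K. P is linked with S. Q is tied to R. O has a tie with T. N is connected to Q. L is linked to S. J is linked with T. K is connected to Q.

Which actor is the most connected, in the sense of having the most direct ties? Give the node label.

Q

Degrees — J:2, K:2, L:3, M:1, N:1, O:1, P:1, Q:5, R:1, S:2, T:3.
The maximum is 5, attained only by Q.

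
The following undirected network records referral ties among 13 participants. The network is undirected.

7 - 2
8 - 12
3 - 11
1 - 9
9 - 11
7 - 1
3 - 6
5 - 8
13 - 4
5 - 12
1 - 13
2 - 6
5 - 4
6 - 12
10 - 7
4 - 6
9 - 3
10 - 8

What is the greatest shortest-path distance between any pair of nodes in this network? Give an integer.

Eccentricity of each node (its greatest distance to any other): 1:4, 2:3, 3:4, 4:3, 5:4, 6:3, 7:3, 8:4, 9:4, 10:4, 11:4, 12:4, 13:3.
The maximum eccentricity is 4, realized for instance by the pair 5–9 via 5 – 4 – 13 – 1 – 9. So the diameter is 4.

4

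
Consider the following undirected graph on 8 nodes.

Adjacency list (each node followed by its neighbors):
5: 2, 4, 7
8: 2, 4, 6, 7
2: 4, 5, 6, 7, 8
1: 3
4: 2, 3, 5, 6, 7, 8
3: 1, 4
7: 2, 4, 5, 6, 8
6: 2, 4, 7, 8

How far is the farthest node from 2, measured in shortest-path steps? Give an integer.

3

Distances from 2: 1:3, 3:2, 4:1, 5:1, 6:1, 7:1, 8:1.
The largest is 3 (to 1), so the eccentricity of 2 is 3.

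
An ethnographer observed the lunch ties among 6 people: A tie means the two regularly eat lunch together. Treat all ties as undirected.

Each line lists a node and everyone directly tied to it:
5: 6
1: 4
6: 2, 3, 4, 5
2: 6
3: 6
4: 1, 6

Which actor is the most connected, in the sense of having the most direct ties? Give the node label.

Degrees — 1:1, 2:1, 3:1, 4:2, 5:1, 6:4.
The maximum is 4, attained only by 6.

6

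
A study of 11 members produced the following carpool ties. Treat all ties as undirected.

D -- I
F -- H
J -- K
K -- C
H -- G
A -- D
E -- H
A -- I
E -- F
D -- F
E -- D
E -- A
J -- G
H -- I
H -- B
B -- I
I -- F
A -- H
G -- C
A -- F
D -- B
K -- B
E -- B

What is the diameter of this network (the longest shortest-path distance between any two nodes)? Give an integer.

Eccentricity of each node (its greatest distance to any other): A:3, B:2, C:3, D:3, E:3, F:3, G:3, H:2, I:3, J:3, K:3.
The maximum eccentricity is 3, realized for instance by the pair A–C via A – H – G – C. So the diameter is 3.

3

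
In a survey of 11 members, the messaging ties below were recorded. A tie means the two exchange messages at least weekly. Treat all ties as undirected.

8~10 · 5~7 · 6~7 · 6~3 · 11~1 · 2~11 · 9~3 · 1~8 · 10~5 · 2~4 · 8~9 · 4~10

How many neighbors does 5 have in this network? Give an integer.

2

5 is directly tied to 7 and 10. That is 2 neighbors, so the degree of 5 is 2.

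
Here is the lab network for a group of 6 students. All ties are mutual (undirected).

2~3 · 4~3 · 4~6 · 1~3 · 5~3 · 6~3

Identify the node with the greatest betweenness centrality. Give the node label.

3

Unnormalized betweenness of each node: 1:0, 2:0, 3:9, 4:0, 5:0, 6:0.
3 has the largest value, 9, making it the main broker — the node through which the most shortest paths run.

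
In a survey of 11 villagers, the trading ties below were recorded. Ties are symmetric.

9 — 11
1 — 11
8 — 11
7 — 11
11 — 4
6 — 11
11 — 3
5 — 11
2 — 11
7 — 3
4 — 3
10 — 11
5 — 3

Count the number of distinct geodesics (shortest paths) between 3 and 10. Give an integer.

The shortest distance is 2, and the only length-2 path is 3–11–10. So there is exactly 1 shortest path.

1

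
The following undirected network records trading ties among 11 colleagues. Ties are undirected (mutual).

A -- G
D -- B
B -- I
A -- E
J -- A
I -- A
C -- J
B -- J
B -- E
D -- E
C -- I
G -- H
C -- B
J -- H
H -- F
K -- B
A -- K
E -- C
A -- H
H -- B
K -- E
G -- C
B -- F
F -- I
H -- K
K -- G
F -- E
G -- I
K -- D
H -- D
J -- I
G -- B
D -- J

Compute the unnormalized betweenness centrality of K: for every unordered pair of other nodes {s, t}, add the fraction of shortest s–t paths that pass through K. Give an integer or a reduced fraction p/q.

6/5

Pairs whose geodesics pass through K — A–D: 1/4; A–B: 1/6; G–D: 1/3; G–E: 1/4; H–E: 1/5.
All other pairs contribute 0.
Summing the contributions gives betweenness(K) = 6/5.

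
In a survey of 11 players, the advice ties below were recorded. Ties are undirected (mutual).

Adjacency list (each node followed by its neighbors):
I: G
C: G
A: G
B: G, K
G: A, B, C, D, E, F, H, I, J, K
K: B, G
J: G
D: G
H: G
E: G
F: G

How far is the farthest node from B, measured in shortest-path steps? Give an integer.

Distances from B: A:2, C:2, D:2, E:2, F:2, G:1, H:2, I:2, J:2, K:1.
The largest is 2 (to I, J, C, H, E, D, A, and F), so the eccentricity of B is 2.

2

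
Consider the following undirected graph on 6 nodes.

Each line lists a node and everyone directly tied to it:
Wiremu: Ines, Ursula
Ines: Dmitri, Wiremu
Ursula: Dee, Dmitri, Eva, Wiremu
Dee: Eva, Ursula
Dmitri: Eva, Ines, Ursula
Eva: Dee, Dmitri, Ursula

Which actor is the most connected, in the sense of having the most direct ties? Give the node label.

Degrees — Dee:2, Dmitri:3, Eva:3, Ines:2, Ursula:4, Wiremu:2.
The maximum is 4, attained only by Ursula.

Ursula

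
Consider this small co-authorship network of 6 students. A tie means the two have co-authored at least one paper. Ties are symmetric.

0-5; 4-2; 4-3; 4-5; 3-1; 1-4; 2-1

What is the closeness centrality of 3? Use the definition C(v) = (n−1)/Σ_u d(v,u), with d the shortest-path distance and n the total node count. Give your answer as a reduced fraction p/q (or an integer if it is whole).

5/9

Distances from 3: 0:3, 1:1, 2:2, 4:1, 5:2. Sum = 9.
n = 6, so closeness = 5/9.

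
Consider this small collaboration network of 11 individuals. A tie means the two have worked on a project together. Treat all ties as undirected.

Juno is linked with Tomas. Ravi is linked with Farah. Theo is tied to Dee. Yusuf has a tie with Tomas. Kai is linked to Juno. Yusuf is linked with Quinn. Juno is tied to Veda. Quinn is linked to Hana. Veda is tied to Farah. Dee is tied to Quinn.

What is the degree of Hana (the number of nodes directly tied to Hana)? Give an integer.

Hana is directly tied to Quinn. That is 1 neighbor, so the degree of Hana is 1.

1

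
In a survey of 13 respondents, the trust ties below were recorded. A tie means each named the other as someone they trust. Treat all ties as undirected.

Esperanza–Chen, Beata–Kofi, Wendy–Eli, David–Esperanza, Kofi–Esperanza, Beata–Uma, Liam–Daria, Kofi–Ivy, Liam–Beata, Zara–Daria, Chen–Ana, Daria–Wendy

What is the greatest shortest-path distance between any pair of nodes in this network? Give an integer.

8

Eccentricity of each node (its greatest distance to any other): Ana:8, Beata:4, Chen:7, Daria:6, David:7, Eli:8, Esperanza:6, Ivy:6, Kofi:5, Liam:5, Uma:5, Wendy:7, Zara:7.
The maximum eccentricity is 8, realized for instance by the pair Eli–Ana via Eli – Wendy – Daria – Liam – Beata – Kofi – Esperanza – Chen – Ana. So the diameter is 8.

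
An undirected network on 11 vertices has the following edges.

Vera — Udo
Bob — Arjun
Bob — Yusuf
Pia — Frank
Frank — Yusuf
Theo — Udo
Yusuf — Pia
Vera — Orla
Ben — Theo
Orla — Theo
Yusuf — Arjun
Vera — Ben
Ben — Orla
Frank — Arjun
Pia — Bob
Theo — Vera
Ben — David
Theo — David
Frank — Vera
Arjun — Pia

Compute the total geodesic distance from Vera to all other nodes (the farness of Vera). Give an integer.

Distances from Vera: Arjun:2, Ben:1, Bob:3, David:2, Frank:1, Orla:1, Pia:2, Theo:1, Udo:1, Yusuf:2.
Sum = 2 + 1 + 3 + 2 + 1 + 1 + 2 + 1 + 1 + 2 = 16.

16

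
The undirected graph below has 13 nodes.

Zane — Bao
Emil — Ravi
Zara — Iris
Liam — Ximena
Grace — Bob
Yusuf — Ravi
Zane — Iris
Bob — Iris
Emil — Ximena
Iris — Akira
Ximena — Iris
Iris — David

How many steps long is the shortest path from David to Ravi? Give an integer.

4

One shortest route is David – Iris – Ximena – Emil – Ravi, which uses 4 edges, and at distance 3 from David we only reach {Bao, Emil, Grace, Liam}, which does not include Ravi. So d(David,Ravi) = 4.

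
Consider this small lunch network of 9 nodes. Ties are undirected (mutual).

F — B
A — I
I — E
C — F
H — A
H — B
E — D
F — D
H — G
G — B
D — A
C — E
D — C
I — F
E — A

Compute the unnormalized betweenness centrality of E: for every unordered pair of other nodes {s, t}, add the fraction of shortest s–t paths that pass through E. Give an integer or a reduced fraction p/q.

5/3

Pairs whose geodesics pass through E — C–A: 1/2; C–I: 1/2; C–H: 1/3; D–I: 1/3.
All other pairs contribute 0.
Summing the contributions gives betweenness(E) = 5/3.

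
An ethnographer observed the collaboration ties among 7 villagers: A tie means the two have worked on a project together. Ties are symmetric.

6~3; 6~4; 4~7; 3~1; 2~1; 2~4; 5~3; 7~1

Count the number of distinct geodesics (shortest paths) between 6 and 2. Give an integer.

The shortest distance is 2, and the only length-2 path is 6–4–2. So there is exactly 1 shortest path.

1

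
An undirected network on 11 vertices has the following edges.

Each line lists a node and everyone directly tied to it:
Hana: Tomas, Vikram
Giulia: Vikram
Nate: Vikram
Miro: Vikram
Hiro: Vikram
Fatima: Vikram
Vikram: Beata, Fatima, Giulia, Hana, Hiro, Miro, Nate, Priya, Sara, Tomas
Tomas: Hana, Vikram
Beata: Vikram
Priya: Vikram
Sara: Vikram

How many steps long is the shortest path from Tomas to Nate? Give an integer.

2

One shortest route is Tomas – Vikram – Nate, which uses 2 edges, and Tomas and Nate are not directly tied, so nothing shorter exists. So d(Tomas,Nate) = 2.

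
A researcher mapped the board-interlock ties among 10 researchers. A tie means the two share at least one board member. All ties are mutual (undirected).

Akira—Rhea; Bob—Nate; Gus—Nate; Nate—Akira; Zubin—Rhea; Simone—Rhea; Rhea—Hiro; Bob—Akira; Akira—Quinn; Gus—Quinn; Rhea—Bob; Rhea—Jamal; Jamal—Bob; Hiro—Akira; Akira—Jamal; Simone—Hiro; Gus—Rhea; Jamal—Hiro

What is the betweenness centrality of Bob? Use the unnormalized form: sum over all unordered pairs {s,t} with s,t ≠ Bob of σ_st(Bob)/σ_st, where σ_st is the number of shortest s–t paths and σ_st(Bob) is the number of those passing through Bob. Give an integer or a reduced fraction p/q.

17/12

Pairs whose geodesics pass through Bob — Nate–Jamal: 1/2; Nate–Zubin: 1/3; Nate–Rhea: 1/3; Nate–Simone: 1/4.
All other pairs contribute 0.
Summing the contributions gives betweenness(Bob) = 17/12.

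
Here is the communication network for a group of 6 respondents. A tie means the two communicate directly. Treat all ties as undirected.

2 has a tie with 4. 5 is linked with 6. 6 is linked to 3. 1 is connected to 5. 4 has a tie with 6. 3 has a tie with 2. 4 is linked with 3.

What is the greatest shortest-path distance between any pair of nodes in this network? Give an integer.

4

Eccentricity of each node (its greatest distance to any other): 1:4, 2:4, 3:3, 4:3, 5:3, 6:2.
The maximum eccentricity is 4, realized for instance by the pair 1–2 via 1 – 5 – 6 – 3 – 2. So the diameter is 4.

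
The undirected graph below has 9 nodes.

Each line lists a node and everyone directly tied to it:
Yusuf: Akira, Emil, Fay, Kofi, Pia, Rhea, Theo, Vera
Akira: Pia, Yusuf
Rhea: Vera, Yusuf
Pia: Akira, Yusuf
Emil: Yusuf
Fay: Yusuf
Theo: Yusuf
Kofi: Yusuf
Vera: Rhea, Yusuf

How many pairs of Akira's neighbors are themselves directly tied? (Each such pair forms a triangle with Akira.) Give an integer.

Akira's neighbors: Pia and Yusuf.
Neighbor pairs that are themselves tied: Akira–Pia–Yusuf. Each forms one triangle with Akira, for 1 in total.

1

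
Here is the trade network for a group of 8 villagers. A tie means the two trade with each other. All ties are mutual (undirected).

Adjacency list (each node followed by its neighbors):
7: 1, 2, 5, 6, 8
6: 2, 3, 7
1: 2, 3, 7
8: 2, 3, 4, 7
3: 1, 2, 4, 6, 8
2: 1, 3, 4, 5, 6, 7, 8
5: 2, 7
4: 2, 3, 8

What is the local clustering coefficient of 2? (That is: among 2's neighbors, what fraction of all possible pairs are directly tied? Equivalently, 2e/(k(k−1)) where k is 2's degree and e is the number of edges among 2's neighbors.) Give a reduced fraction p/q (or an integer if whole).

3/7

2's neighbors: 1, 3, 4, 5, 6, 7, and 8 (k = 7).
Possible neighbor pairs: C(7,2) = 21. Edges among them: 1–3, 1–7, 3–4, 3–6, 3–8, 4–8, 5–7, 6–7, 7–8 → e = 9.
Clustering(2) = 9/21 = 3/7.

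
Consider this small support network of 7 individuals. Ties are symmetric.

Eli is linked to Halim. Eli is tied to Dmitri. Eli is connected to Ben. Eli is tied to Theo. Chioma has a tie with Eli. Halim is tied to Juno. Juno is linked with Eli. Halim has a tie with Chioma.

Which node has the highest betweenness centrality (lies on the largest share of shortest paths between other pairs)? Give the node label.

Unnormalized betweenness of each node: Ben:0, Chioma:0, Dmitri:0, Eli:25/2, Halim:1/2, Juno:0, Theo:0.
Eli has the largest value, 25/2, making it the main broker — the node through which the most shortest paths run.

Eli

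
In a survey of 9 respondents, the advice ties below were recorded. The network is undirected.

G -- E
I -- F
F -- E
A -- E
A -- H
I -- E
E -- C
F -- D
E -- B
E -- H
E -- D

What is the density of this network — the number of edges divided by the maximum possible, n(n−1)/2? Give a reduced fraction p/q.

There are 11 edges and 9 nodes, so the maximum possible is C(9,2) = 36.
Density = 11/36.

11/36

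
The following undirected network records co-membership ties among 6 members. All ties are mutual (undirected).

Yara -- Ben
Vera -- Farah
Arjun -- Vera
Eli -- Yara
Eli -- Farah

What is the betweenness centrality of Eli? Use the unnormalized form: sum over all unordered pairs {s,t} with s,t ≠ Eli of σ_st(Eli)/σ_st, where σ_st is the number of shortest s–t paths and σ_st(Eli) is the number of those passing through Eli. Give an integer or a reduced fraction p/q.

Pairs whose geodesics pass through Eli — Ben–Farah: 1; Ben–Vera: 1; Ben–Arjun: 1; Farah–Yara: 1; Yara–Vera: 1; Yara–Arjun: 1.
All other pairs contribute 0.
Summing the contributions gives betweenness(Eli) = 6.

6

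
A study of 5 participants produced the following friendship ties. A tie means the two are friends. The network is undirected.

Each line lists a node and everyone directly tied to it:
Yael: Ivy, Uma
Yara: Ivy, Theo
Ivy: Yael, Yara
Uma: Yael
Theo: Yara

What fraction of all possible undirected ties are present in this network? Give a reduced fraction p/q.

2/5

There are 4 edges and 5 nodes, so the maximum possible is C(5,2) = 10.
Density = 4/10 = 2/5.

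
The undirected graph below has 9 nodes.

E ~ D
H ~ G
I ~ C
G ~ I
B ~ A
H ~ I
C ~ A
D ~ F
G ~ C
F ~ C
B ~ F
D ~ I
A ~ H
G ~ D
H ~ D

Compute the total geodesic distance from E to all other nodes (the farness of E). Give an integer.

Distances from E: A:3, B:3, C:3, D:1, F:2, G:2, H:2, I:2.
Sum = 3 + 3 + 3 + 1 + 2 + 2 + 2 + 2 = 18.

18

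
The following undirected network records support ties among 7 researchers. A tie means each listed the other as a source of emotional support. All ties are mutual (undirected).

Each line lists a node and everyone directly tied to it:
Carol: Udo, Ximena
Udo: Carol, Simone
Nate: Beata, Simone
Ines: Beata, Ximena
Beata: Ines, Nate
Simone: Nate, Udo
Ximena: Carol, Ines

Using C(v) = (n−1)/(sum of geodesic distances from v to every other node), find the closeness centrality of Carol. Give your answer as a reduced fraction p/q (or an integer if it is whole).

1/2

Distances from Carol: Beata:3, Ines:2, Nate:3, Simone:2, Udo:1, Ximena:1. Sum = 12.
n = 7, so closeness = 6/12 = 1/2.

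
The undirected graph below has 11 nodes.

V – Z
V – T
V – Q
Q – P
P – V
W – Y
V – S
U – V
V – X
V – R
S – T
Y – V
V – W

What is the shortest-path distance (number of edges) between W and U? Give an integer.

2

One shortest route is W – V – U, which uses 2 edges, and W and U are not directly tied, so nothing shorter exists. So d(W,U) = 2.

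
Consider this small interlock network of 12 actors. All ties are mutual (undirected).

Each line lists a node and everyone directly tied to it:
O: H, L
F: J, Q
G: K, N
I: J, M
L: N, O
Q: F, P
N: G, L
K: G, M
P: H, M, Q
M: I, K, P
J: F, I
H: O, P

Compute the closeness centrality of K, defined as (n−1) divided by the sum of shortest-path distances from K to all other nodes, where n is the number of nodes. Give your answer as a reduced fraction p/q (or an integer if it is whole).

11/28

Distances from K: F:4, G:1, H:3, I:2, J:3, L:3, M:1, N:2, O:4, P:2, Q:3. Sum = 28.
n = 12, so closeness = 11/28.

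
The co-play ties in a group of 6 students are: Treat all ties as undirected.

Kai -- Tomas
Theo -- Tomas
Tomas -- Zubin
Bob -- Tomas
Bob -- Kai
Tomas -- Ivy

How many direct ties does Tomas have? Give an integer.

5

Tomas is directly tied to Bob, Ivy, Kai, Theo, and Zubin. That is 5 neighbors, so the degree of Tomas is 5.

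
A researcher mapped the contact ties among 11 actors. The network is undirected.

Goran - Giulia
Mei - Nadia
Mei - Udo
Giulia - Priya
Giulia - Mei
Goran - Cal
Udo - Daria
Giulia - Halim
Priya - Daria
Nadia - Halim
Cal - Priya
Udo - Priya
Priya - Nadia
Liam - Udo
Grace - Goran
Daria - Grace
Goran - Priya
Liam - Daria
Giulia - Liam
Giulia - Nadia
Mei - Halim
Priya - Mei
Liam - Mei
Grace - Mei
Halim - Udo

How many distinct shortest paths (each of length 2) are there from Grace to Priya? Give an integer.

The shortest distance is 2. The length-2 paths are: Grace–Goran–Priya; Grace–Daria–Priya; Grace–Mei–Priya.
That gives 3 distinct shortest paths.

3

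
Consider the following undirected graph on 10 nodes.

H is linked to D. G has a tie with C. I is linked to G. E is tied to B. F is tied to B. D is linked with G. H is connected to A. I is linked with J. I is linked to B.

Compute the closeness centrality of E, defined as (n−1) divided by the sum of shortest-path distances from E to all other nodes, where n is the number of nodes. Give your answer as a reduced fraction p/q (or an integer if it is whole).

Distances from E: A:6, B:1, C:4, D:4, F:2, G:3, H:5, I:2, J:3. Sum = 30.
n = 10, so closeness = 9/30 = 3/10.

3/10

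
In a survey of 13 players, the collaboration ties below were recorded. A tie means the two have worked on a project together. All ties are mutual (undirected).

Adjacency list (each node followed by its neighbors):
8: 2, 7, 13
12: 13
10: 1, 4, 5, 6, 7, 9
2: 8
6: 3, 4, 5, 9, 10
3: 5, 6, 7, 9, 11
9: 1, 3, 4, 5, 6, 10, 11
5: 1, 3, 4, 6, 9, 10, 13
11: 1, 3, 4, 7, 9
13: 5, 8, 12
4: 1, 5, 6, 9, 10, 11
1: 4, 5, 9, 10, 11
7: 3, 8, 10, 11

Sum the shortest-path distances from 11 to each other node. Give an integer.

Distances from 11: 1:1, 2:3, 3:1, 4:1, 5:2, 6:2, 7:1, 8:2, 9:1, 10:2, 12:4, 13:3.
Sum = 1 + 3 + 1 + 1 + 2 + 2 + 1 + 2 + 1 + 2 + 4 + 3 = 23.

23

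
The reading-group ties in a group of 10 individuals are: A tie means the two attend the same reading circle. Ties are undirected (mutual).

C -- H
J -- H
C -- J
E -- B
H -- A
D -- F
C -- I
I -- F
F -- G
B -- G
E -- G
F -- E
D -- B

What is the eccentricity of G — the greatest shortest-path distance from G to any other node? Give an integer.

5

Distances from G: A:5, B:1, C:3, D:2, E:1, F:1, H:4, I:2, J:4.
The largest is 5 (to A), so the eccentricity of G is 5.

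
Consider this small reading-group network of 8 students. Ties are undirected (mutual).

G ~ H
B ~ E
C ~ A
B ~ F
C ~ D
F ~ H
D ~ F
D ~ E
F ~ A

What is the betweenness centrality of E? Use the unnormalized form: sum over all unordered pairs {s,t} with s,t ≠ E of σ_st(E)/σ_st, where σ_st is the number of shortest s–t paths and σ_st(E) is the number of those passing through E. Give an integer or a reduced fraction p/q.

5/6

Pairs whose geodesics pass through E — C–B: 1/3; D–B: 1/2.
All other pairs contribute 0.
Summing the contributions gives betweenness(E) = 5/6.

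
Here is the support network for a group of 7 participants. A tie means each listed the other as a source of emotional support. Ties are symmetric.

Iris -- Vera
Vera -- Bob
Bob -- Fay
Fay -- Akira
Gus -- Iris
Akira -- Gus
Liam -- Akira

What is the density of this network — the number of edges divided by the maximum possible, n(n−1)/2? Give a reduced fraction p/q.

1/3

There are 7 edges and 7 nodes, so the maximum possible is C(7,2) = 21.
Density = 7/21 = 1/3.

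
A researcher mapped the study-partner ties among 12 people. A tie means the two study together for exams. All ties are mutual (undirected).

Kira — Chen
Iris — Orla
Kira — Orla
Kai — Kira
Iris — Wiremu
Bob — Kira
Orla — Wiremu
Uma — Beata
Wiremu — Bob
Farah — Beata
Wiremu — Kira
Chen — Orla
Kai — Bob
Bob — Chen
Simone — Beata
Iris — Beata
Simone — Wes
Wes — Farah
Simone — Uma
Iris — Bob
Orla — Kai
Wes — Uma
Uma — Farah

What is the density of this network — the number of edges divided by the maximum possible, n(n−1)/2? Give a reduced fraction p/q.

23/66

There are 23 edges and 12 nodes, so the maximum possible is C(12,2) = 66.
Density = 23/66.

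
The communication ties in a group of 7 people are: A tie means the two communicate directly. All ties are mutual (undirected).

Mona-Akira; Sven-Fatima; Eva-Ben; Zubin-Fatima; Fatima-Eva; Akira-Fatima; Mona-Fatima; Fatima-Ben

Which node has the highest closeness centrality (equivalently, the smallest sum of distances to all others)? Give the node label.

Fatima

Farness (sum of distances to all others) for each node — Akira:10, Ben:10, Eva:10, Fatima:6, Mona:10, Sven:11, Zubin:11.
The smallest farness is 6, for Fatima, so Fatima has the highest closeness.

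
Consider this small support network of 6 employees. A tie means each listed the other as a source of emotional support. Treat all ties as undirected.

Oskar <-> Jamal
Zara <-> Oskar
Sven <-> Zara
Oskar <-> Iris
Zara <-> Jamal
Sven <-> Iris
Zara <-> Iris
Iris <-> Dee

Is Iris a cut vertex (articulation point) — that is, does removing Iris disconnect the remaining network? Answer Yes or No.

Removing Iris leaves {Jamal, Oskar, Sven, and Zara} with no path to {Dee}, so the network splits into 2 components. Iris is a cut vertex.

Yes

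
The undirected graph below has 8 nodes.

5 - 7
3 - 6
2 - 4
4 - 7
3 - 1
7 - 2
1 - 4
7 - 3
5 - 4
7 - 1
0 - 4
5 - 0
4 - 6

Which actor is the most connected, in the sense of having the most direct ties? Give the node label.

Degrees — 0:2, 1:3, 2:2, 3:3, 4:6, 5:3, 6:2, 7:5.
The maximum is 6, attained only by 4.

4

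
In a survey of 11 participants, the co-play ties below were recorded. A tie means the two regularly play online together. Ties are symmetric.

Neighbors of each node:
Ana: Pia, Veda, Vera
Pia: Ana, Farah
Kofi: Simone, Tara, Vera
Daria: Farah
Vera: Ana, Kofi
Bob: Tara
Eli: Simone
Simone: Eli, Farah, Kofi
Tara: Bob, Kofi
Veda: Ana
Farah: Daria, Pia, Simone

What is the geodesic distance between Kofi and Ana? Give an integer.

2

One shortest route is Kofi – Vera – Ana, which uses 2 edges, and Kofi and Ana are not directly tied, so nothing shorter exists. So d(Kofi,Ana) = 2.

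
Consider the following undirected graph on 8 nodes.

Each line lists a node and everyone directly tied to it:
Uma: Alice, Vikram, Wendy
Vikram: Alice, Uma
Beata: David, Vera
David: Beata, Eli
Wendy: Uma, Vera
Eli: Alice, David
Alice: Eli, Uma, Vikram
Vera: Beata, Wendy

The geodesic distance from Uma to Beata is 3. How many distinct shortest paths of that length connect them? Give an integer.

1

The shortest distance is 3, and the only length-3 path is Uma–Wendy–Vera–Beata. So there is exactly 1 shortest path.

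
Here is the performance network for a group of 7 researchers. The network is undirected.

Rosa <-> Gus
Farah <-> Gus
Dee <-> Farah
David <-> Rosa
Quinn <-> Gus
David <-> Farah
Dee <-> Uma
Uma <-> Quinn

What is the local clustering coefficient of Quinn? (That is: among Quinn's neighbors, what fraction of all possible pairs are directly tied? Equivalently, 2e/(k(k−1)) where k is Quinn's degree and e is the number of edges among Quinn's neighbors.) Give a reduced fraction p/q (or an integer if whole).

Quinn's neighbors: Gus and Uma (k = 2).
Possible neighbor pairs: C(2,2) = 1. Edges among them: none → e = 0.
Clustering(Quinn) = 0/1.

0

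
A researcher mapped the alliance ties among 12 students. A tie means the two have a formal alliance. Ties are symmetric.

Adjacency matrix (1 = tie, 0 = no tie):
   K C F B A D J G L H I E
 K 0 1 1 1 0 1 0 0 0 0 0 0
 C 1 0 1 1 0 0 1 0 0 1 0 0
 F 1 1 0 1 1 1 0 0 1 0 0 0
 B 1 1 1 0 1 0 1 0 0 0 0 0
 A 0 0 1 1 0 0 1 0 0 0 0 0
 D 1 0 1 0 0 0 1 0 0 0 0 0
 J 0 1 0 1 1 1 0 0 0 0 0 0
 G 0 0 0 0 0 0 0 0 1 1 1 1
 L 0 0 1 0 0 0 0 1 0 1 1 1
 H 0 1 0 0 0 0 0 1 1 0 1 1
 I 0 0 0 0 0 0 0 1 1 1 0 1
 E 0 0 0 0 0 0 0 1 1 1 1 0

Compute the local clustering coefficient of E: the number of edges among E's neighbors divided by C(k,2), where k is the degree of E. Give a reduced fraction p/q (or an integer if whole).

E's neighbors: G, H, I, and L (k = 4).
Possible neighbor pairs: C(4,2) = 6. Edges among them: G–H, G–I, G–L, H–I, H–L, I–L → e = 6.
Clustering(E) = 6/6 = 1.

1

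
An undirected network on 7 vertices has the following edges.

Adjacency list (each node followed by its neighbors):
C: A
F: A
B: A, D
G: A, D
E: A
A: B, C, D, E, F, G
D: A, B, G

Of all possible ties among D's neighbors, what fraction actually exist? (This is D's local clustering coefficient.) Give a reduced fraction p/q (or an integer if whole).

2/3

D's neighbors: A, B, and G (k = 3).
Possible neighbor pairs: C(3,2) = 3. Edges among them: A–B, A–G → e = 2.
Clustering(D) = 2/3.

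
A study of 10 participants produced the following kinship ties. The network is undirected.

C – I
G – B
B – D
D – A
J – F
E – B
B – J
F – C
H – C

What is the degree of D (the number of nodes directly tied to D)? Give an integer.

D is directly tied to A and B. That is 2 neighbors, so the degree of D is 2.

2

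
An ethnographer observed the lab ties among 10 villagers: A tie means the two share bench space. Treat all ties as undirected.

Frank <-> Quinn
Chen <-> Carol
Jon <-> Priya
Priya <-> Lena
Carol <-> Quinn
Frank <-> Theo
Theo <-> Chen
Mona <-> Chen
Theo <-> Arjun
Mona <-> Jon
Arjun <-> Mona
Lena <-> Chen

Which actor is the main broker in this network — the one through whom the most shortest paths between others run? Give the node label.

Chen

Unnormalized betweenness of each node: Arjun:2, Carol:5, Chen:18, Frank:2, Jon:2, Lena:5, Mona:17/2, Priya:1, Quinn:1, Theo:17/2.
Chen has the largest value, 18, making it the main broker — the node through which the most shortest paths run.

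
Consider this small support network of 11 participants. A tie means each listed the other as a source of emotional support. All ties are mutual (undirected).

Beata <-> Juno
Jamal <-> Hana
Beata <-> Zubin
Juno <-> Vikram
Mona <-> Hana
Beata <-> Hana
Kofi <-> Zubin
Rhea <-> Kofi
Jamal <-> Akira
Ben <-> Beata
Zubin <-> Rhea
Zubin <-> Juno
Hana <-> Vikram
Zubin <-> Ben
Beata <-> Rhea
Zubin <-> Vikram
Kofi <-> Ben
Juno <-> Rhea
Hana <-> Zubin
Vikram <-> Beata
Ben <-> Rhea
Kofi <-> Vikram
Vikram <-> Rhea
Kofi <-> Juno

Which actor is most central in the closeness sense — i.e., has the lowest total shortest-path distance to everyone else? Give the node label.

Farness (sum of distances to all others) for each node — Akira:31, Beata:15, Ben:20, Hana:15, Jamal:22, Juno:19, Kofi:19, Mona:24, Rhea:18, Vikram:15, Zubin:14.
The smallest farness is 14, for Zubin, so Zubin has the highest closeness.

Zubin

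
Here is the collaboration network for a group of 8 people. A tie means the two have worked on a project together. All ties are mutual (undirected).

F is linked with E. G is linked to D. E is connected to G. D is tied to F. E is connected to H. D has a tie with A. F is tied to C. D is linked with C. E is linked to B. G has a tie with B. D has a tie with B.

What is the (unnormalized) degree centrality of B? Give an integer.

B is directly tied to D, E, and G. That is 3 neighbors, so the degree of B is 3.

3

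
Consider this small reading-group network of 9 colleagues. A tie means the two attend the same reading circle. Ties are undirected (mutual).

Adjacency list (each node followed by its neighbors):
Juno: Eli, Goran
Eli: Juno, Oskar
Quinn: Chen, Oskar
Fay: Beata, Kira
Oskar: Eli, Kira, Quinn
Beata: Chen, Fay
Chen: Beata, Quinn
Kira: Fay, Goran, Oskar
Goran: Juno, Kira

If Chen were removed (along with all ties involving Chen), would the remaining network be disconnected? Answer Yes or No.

Even without Chen, every remaining node can still reach every other (the residual graph is connected), so Chen is not a cut vertex.

No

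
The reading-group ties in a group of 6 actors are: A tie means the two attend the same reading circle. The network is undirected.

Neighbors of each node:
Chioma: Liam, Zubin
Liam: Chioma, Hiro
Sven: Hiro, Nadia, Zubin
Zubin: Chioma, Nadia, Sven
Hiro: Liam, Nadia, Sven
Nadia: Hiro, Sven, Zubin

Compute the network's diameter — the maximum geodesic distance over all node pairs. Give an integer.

Eccentricity of each node (its greatest distance to any other): Chioma:2, Hiro:2, Liam:2, Nadia:2, Sven:2, Zubin:2.
The maximum eccentricity is 2, realized for instance by the pair Hiro–Chioma via Hiro – Liam – Chioma. So the diameter is 2.

2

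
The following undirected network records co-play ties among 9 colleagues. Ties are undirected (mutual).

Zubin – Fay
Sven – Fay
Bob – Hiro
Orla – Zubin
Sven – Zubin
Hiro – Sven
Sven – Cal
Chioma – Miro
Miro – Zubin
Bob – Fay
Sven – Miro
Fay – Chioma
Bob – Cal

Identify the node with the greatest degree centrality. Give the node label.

Degrees — Bob:3, Cal:2, Chioma:2, Fay:4, Hiro:2, Miro:3, Orla:1, Sven:5, Zubin:4.
The maximum is 5, attained only by Sven.

Sven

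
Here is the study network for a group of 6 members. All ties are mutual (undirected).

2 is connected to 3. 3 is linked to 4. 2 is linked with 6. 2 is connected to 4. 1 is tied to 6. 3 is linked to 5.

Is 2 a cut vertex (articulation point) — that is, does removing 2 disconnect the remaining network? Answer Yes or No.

Removing 2 leaves {3, 4, and 5} with no path to {1 and 6}, so the network splits into 2 components. 2 is a cut vertex.

Yes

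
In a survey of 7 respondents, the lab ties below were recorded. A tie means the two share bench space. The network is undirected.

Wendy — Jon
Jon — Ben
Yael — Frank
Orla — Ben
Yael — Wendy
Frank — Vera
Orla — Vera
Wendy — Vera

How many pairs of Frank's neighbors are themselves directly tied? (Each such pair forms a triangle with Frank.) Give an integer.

0

Frank's neighbors are Vera and Yael, but none of them are tied to each other, so no triangle contains Frank.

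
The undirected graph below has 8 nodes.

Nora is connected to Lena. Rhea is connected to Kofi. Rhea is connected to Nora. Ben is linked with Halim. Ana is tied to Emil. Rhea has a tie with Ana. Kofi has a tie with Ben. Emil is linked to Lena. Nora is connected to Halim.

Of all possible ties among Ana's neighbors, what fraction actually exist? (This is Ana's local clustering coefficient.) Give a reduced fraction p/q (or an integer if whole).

Ana's neighbors: Emil and Rhea (k = 2).
Possible neighbor pairs: C(2,2) = 1. Edges among them: none → e = 0.
Clustering(Ana) = 0/1.

0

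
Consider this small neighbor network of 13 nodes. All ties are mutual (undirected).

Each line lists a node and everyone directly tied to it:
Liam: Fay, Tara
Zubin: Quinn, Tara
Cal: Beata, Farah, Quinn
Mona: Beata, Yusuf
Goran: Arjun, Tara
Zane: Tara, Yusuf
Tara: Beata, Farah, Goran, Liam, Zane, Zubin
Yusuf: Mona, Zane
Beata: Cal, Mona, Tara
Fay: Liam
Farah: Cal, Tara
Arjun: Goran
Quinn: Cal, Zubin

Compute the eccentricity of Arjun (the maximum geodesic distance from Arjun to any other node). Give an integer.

Distances from Arjun: Beata:3, Cal:4, Farah:3, Fay:4, Goran:1, Liam:3, Mona:4, Quinn:4, Tara:2, Yusuf:4, Zane:3, Zubin:3.
The largest is 4 (to Cal, Mona, Yusuf, Fay, and Quinn), so the eccentricity of Arjun is 4.

4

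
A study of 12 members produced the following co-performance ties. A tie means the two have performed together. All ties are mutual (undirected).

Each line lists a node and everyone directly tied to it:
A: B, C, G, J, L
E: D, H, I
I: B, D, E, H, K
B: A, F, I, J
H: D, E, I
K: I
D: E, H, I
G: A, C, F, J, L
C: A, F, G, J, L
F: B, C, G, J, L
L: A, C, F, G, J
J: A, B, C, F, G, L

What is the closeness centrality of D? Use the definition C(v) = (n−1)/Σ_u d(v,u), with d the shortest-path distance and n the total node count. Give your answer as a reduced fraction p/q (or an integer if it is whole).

Distances from D: A:3, B:2, C:4, E:1, F:3, G:4, H:1, I:1, J:3, K:2, L:4. Sum = 28.
n = 12, so closeness = 11/28.

11/28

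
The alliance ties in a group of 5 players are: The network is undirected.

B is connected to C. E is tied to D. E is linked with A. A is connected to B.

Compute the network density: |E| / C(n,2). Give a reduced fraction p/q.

There are 4 edges and 5 nodes, so the maximum possible is C(5,2) = 10.
Density = 4/10 = 2/5.

2/5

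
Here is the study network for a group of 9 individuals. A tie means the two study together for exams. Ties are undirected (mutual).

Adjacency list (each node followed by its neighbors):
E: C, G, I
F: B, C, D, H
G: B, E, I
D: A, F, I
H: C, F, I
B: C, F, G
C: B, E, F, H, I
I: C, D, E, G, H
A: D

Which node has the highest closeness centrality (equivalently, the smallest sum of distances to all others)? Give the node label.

Farness (sum of distances to all others) for each node — A:20, B:14, C:12, D:13, E:14, F:12, G:14, H:14, I:11.
The smallest farness is 11, for I, so I has the highest closeness.

I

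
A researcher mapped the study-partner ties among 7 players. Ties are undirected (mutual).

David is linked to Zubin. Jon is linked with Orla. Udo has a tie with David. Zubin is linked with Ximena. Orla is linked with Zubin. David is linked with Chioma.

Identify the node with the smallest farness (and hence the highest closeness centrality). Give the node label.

Zubin

Farness (sum of distances to all others) for each node — Chioma:15, David:10, Jon:17, Orla:12, Udo:15, Ximena:14, Zubin:9.
The smallest farness is 9, for Zubin, so Zubin has the highest closeness.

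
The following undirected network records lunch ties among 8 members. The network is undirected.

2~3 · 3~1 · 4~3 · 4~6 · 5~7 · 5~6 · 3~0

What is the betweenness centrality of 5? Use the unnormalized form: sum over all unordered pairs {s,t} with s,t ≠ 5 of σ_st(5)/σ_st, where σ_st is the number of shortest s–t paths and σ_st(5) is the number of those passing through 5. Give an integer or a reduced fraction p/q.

6

Pairs whose geodesics pass through 5 — 3–7: 1; 2–7: 1; 1–7: 1; 0–7: 1; 4–7: 1; 6–7: 1.
All other pairs contribute 0.
Summing the contributions gives betweenness(5) = 6.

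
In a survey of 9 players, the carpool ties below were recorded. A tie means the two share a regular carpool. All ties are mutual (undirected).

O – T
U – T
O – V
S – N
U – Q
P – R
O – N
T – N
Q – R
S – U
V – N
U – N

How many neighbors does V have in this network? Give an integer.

2

V is directly tied to N and O. That is 2 neighbors, so the degree of V is 2.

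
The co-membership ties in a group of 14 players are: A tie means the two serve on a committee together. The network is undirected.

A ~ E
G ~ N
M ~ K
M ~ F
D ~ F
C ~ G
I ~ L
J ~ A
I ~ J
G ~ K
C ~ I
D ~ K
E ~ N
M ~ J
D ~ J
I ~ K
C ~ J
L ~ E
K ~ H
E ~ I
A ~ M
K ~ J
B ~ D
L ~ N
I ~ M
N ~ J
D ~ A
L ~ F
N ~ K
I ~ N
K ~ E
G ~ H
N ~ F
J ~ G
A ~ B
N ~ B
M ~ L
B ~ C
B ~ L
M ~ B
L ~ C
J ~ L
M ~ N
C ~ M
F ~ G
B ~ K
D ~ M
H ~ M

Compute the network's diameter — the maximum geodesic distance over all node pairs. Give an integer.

Eccentricity of each node (its greatest distance to any other): A:2, B:2, C:2, D:2, E:2, F:2, G:2, H:2, I:2, J:2, K:2, L:2, M:2, N:2.
The maximum eccentricity is 2, realized for instance by the pair H–N via H – K – N. So the diameter is 2.

2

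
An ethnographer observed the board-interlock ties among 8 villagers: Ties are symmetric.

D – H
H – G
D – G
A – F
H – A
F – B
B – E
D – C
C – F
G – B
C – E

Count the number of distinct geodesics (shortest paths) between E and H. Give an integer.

The shortest distance is 3. The length-3 paths are: E–B–G–H; E–C–D–H.
That gives 2 distinct shortest paths.

2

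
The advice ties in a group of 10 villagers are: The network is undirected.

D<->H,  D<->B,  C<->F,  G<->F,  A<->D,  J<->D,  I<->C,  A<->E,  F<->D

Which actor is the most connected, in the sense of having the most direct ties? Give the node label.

Degrees — A:2, B:1, C:2, D:5, E:1, F:3, G:1, H:1, I:1, J:1.
The maximum is 5, attained only by D.

D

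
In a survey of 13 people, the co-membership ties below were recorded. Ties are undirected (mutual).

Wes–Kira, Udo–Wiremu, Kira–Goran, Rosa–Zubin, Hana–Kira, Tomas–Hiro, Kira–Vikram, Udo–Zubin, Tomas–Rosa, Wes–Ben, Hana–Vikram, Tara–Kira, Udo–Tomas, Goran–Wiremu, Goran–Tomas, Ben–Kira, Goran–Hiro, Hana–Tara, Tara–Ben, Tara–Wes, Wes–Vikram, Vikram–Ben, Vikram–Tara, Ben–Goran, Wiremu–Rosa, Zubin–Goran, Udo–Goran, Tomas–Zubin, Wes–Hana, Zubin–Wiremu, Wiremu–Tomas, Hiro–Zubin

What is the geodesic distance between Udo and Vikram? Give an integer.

One shortest route is Udo – Goran – Kira – Vikram, which uses 3 edges, and at distance 2 from Udo we only reach {Ben, Hiro, Kira, Rosa}, which does not include Vikram. So d(Udo,Vikram) = 3.

3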